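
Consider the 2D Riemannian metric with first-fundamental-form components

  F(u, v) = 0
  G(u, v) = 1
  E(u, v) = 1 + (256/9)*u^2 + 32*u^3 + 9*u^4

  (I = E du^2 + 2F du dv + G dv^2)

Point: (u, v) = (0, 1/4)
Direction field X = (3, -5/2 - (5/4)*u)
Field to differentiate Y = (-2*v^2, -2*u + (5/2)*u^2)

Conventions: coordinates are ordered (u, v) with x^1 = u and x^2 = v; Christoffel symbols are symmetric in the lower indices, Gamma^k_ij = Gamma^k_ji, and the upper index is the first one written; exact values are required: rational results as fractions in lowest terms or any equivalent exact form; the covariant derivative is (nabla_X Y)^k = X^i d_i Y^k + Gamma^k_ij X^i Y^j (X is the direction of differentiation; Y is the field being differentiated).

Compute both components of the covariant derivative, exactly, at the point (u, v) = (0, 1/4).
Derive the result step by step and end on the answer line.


E = 1, F = 0, G = 1 at the point
E_u = 0, E_v = 0, F_u = 0, F_v = 0, G_u = 0, G_v = 0
EG - F^2 = 1;  g^inv = (1) * [[1, 0], [0, 1]]
first-kind symbols [ij,l] = (1/2)(d_i g_jl + d_j g_il - d_l g_ij): [uu,u] = E_u/2 = 0, [uu,v] = F_u - E_v/2 = 0, [uv,u] = E_v/2 = 0, [uv,v] = G_u/2 = 0, [vv,u] = F_v - G_u/2 = 0, [vv,v] = G_v/2 = 0
Gamma^u_ij = (G*[ij,u] - F*[ij,v])/(EG - F^2), Gamma^v_ij = (E*[ij,v] - F*[ij,u])/(EG - F^2)
Gamma_uuu = 0, Gamma_uuv = 0, Gamma_uvv = 0, Gamma_vuu = 0, Gamma_vuv = 0, Gamma_vvv = 0
X = (3, -5/2), Y = (-1/8, 0) at the point

Answer: (nabla_X Y)^u = 5/2, (nabla_X Y)^v = -6


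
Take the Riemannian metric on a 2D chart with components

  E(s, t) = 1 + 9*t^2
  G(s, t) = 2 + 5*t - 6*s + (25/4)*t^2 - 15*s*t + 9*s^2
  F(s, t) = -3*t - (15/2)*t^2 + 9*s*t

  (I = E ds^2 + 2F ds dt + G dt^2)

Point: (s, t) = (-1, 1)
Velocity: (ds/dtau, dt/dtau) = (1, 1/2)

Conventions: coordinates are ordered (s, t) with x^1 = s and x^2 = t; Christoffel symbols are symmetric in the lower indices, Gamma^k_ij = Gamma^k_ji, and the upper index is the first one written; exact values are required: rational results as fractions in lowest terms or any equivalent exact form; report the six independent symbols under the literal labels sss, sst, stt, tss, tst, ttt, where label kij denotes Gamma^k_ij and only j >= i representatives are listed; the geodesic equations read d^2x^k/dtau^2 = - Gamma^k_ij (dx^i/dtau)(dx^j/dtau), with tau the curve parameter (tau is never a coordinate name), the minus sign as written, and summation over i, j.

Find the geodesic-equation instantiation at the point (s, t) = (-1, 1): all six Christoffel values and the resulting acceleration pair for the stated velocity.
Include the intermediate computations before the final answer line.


E = 10, F = -39/2, G = 173/4 at the point
E_s = 0, E_t = 18, F_s = 9, F_t = -27, G_s = -39, G_t = 65/2
EG - F^2 = 209/4;  g^inv = (4/209) * [[173/4, 39/2], [39/2, 10]]
first-kind symbols [ij,l] = (1/2)(d_i g_jl + d_j g_il - d_l g_ij): [ss,s] = E_s/2 = 0, [ss,t] = F_s - E_t/2 = 0, [st,s] = E_t/2 = 9, [st,t] = G_s/2 = -39/2, [tt,s] = F_t - G_s/2 = -15/2, [tt,t] = G_t/2 = 65/4
Gamma^s_ij = (G*[ij,s] - F*[ij,t])/(EG - F^2), Gamma^t_ij = (E*[ij,t] - F*[ij,s])/(EG - F^2)
Gamma_sss = 0, Gamma_sst = 36/209, Gamma_stt = -30/209, Gamma_tss = 0, Gamma_tst = -78/209, Gamma_ttt = 65/209
d^2s/dtau^2 = -(Gamma_sss*(1)^2 + 2*Gamma_sst*(1)*(1/2) + Gamma_stt*(1/2)^2) = -3/22
d^2t/dtau^2 = -(Gamma_tss*(1)^2 + 2*Gamma_tst*(1)*(1/2) + Gamma_ttt*(1/2)^2) = 13/44

Answer: Gamma_sss = 0, Gamma_sst = 36/209, Gamma_stt = -30/209, Gamma_tss = 0, Gamma_tst = -78/209, Gamma_ttt = 65/209; accelerations (d^2s/dtau^2, d^2t/dtau^2) = (-3/22, 13/44)


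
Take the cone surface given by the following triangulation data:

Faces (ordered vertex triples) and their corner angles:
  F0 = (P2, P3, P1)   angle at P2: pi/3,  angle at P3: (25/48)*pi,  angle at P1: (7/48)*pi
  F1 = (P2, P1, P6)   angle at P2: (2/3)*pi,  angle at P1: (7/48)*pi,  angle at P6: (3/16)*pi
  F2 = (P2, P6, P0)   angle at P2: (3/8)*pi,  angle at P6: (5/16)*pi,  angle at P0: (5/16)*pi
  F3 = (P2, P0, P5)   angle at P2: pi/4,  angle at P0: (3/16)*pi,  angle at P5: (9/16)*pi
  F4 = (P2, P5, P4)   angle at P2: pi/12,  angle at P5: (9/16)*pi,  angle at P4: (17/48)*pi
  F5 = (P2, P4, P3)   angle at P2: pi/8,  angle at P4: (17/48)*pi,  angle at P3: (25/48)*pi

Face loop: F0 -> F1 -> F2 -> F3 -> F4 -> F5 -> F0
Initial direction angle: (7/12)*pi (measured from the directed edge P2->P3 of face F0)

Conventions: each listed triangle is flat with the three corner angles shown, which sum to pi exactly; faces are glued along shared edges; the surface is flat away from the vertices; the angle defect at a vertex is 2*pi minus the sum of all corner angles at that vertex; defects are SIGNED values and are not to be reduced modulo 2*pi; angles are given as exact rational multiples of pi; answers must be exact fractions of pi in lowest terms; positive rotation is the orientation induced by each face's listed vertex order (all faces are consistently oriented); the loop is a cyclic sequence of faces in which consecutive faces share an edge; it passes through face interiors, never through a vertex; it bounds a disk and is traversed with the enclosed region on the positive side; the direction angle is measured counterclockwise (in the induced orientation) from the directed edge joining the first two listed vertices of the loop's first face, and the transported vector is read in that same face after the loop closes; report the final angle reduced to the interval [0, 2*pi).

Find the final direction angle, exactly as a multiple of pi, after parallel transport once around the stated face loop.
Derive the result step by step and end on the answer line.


enclosed vertex P2: corner angles sum to (11/6)*pi, defect = 2*pi - (11/6)*pi = pi/6
the rotation equals the total enclosed defect, so the final angle is initial + defects (mod 2*pi)
final angle = (7/12)*pi + pi/6 = (3/4)*pi (mod 2*pi)

Answer: final direction angle = (3/4)*pi


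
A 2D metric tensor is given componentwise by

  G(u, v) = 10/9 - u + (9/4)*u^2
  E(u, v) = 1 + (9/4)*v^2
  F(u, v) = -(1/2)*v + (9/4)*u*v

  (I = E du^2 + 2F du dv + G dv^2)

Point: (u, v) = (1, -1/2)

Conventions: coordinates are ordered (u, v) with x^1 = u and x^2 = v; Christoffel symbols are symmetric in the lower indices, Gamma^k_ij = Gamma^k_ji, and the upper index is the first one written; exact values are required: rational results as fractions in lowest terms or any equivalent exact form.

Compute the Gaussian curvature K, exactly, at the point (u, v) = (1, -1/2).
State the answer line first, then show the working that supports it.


Answer: K = -46656/177241

E = 25/16, F = -7/8, G = 85/36, EG - F^2 = 421/144 at the point
E_u = 0, E_v = -9/4, F_u = -9/8, F_v = 7/4, G_u = 7/2, G_v = 0
E_vv = 9/2, F_uv = 9/4, G_uu = 9/2
Evaluate Brioschi's two determinant matrices M1, M2 and divide by (EG - F^2)^2.
M1 = [[-E_vv/2 + F_uv - G_uu/2, E_u/2, F_u - E_v/2], [F_v - G_u/2, E, F], [G_v/2, F, G]] = [[-9/4, 0, 0], [0, 25/16, -7/8], [0, -7/8, 85/36]]; det M1 = -421/64
M2 = [[0, E_v/2, G_u/2], [E_v/2, E, F], [G_u/2, F, G]] = [[0, -9/8, 7/4], [-9/8, 25/16, -7/8], [7/4, -7/8, 85/36]]; det M2 = -277/64
det M1 - det M2 = -9/4; K = -9/4 / (421/144)^2 = -46656/177241


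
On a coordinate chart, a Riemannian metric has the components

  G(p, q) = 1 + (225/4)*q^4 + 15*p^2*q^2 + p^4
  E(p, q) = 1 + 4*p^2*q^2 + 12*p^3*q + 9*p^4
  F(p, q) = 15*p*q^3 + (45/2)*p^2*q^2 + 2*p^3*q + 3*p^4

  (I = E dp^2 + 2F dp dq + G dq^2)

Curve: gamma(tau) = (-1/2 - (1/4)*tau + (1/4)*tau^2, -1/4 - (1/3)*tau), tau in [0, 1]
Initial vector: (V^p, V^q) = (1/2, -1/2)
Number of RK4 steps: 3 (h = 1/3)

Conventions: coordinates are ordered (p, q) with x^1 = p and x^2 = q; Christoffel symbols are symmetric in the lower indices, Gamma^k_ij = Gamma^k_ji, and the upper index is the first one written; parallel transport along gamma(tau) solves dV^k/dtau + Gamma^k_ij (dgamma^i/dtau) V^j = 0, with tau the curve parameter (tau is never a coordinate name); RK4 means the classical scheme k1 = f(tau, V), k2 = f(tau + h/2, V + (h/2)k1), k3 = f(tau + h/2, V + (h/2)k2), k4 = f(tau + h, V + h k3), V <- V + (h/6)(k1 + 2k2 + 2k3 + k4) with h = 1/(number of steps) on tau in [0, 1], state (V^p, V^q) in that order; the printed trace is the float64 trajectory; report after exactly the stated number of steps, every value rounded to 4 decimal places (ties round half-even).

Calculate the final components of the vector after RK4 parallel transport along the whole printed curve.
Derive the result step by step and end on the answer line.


gamma'(tau) = (-1/4 + (1/2)*tau, -1/3); f(tau, V)^k = -Gamma^k_ij(gamma(tau)) gamma'^i(tau) V^j; h = 1/3; intermediate values shown to 6 dp
curve data and Christoffel symbols at the stage parameters:
  tau = 0.000000: gamma = (-0.500000, -0.250000), gamma' = (-0.250000, -0.333333); Gamma_ppp = -1.390764, Gamma_ppq = -0.397361, Gamma_pqq = -1.490105, Gamma_qpp = -0.999612, Gamma_qpq = -0.285603, Gamma_qqq = -1.071013
  tau = 0.166667: gamma = (-0.534722, -0.305556), gamma' = (-0.166667, -0.333333); Gamma_ppp = -1.340276, Gamma_ppq = -0.375277, Gamma_pqq = -1.608331, Gamma_qpp = -1.115796, Gamma_qpq = -0.312423, Gamma_qqq = -1.338956
  tau = 0.333333: gamma = (-0.555556, -0.361111), gamma' = (-0.083333, -0.333333); Gamma_ppp = -1.218606, Gamma_ppq = -0.333865, Gamma_pqq = -1.627591, Gamma_qpp = -1.181411, Gamma_qpq = -0.323674, Gamma_qqq = -1.577911
  tau = 0.500000: gamma = (-0.562500, -0.416667), gamma' = (0.000000, -0.333333); Gamma_ppp = -1.059881, Gamma_ppq = -0.283335, Gamma_pqq = -1.574081, Gamma_qpp = -1.209764, Gamma_qpq = -0.323402, Gamma_qqq = -1.796679
  tau = 0.666667: gamma = (-0.555556, -0.472222), gamma' = (0.083333, -0.333333); Gamma_ppp = -0.882827, Gamma_ppq = -0.229306, Gamma_pqq = -1.461824, Gamma_qpp = -1.205669, Gamma_qpq = -0.313161, Gamma_qqq = -1.996401
  tau = 0.833333: gamma = (-0.534722, -0.527778), gamma' = (0.166667, -0.333333); Gamma_ppp = -0.699963, Gamma_ppq = -0.175561, Gamma_pqq = -1.299605, Gamma_qpp = -1.168915, Gamma_qpq = -0.293181, Gamma_qqq = -2.170298
  tau = 1.000000: gamma = (-0.500000, -0.583333), gamma' = (0.250000, -0.333333); Gamma_ppp = -0.522657, Gamma_ppq = -0.125438, Gamma_pqq = -1.097580, Gamma_qpp = -1.098396, Gamma_qpq = -0.263615, Gamma_qqq = -2.306632
step 0: V^p = 0.5000, V^q = -0.5000
step 1: k1 = (0.057949, 0.041650), k2 = (0.117571, 0.097879), k3 = (0.108498, 0.090326), k4 = (0.153887, 0.149190); V <- V + (h/6)(k1 + 2k2 + 2k3 + k4): V^p = 0.5369, V^q = -0.4685
step 2: k1 = (0.152932, 0.148264), k2 = (0.179733, 0.205149), k3 = (0.174336, 0.198990), k4 = (0.186570, 0.254797); V <- V + (h/6)(k1 + 2k2 + 2k3 + k4): V^p = 0.5951, V^q = -0.4012
step 3: k1 = (0.186117, 0.254179), k2 = (0.181347, 0.302843), k3 = (0.178024, 0.297295), k4 = (0.159197, 0.334562); V <- V + (h/6)(k1 + 2k2 + 2k3 + k4): V^p = 0.6542, V^q = -0.3018

Answer: V^p = 0.6542, V^q = -0.3018


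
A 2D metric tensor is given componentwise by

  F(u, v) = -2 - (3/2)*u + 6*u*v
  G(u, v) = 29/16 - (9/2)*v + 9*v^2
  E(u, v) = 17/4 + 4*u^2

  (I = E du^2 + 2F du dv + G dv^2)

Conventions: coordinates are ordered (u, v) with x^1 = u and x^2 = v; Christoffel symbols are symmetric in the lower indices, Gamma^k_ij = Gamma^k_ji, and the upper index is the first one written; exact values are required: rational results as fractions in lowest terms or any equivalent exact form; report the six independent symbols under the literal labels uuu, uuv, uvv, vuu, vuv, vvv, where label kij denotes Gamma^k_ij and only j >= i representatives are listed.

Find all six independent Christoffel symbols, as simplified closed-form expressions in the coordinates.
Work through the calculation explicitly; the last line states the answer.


E = 17/4 + 4*u^2; F = -2 - (3/2)*u + 6*u*v; G = 29/16 - (9/2)*v + 9*v^2
Gamma^k_ij = (1/2) g^{kl} (d_i g_jl + d_j g_il - d_l g_ij), with g^inv = (1/(EG-F^2)) [[G, -F], [-F, E]]
first partials: E_u = 8*u, E_v = 0, F_u = -3/2 + 6*v, F_v = 6*u, G_u = 0, G_v = -9/2 + 18*v
D = EG - F^2 = 237/64 - (153/8)*v - 6*u + (153/4)*v^2 + 24*u*v + 5*u^2
expanded: Gamma^u_uu = (G E_u - 2F F_u + F E_v)/(2D), Gamma^u_uv = (G E_v - F G_u)/(2D), Gamma^u_vv = (2G F_v - G G_u - F G_v)/(2D), Gamma^v_uu = (2E F_u - E E_v - F E_u)/(2D), Gamma^v_uv = (E G_u - F E_v)/(2D), Gamma^v_vv = (E G_v - 2F F_v + F G_u)/(2D); substitute and cancel common factors

Answer: Gamma_uuu = (320*u + 768*v - 192)/(320*u^2 + 1536*u*v - 384*u + 2448*v^2 - 1224*v + 237), Gamma_uuv = 0, Gamma_uvv = (480*u + 1152*v - 288)/(320*u^2 + 1536*u*v - 384*u + 2448*v^2 - 1224*v + 237), Gamma_vuu = (512*u + 1632*v - 408)/(320*u^2 + 1536*u*v - 384*u + 2448*v^2 - 1224*v + 237), Gamma_vuv = 0, Gamma_vvv = (768*u + 2448*v - 612)/(320*u^2 + 1536*u*v - 384*u + 2448*v^2 - 1224*v + 237)


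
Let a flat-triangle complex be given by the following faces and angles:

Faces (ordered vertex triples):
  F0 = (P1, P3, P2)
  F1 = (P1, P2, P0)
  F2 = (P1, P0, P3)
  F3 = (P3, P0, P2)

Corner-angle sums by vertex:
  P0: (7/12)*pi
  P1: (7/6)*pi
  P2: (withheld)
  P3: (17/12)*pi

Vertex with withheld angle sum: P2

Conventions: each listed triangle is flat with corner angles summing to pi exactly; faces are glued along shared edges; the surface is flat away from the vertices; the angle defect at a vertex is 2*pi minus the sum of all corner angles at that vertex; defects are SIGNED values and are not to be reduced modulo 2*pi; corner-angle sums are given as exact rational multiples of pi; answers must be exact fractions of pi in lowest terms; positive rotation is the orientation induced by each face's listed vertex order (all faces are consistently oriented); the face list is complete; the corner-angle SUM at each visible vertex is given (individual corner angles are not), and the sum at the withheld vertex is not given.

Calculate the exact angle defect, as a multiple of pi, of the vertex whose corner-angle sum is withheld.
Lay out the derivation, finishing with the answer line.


V = 4, E = 6, F = 4; chi = V - E + F = 2
Gauss-Bonnet: total defect = 2*pi*chi = 4*pi; visible defects sum to (17/6)*pi

Answer: defect(P2) = (7/6)*pi


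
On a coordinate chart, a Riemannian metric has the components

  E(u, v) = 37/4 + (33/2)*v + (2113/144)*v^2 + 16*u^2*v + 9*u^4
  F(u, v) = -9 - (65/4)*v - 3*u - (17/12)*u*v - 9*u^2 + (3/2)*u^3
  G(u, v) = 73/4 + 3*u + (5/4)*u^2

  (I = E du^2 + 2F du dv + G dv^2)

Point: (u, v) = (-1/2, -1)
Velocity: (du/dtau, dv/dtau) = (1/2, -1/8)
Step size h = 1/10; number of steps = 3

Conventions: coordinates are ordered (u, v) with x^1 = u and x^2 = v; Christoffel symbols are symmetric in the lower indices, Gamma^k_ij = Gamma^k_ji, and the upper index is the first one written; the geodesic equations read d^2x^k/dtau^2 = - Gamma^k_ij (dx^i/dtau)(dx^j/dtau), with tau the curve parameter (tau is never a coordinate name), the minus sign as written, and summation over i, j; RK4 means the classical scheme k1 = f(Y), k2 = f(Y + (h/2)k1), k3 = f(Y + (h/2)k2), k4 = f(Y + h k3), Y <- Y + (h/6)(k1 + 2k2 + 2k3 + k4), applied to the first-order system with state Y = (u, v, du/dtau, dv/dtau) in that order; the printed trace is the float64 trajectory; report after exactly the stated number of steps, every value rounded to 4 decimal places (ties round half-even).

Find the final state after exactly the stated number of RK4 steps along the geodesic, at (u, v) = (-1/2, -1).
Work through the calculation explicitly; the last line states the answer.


f(Y) = (du/dtau, dv/dtau, -Gamma^u_ij Y'^i Y'^j, -Gamma^v_ij Y'^i Y'^j) with the Gammas evaluated at the stage position; h = 0.100000; intermediate values shown to 6 dp
step 0: u = -0.5000, v = -1.0000, du/dtau = 0.5000, dv/dtau = -0.1250
step 1:
  k1: at (u, v) = (-0.500000, -1.000000), (du/dtau, dv/dtau) = (0.500000, -0.125000); Gamma_uuu = 0.695229, Gamma_uuv = -2.195836, Gamma_uvv = -7.651937, Gamma_vuu = 0.531522, Gamma_vuv = 0.772503, Gamma_vvv = 2.513273; k1 = (0.500000, -0.125000, -0.328725, -0.075588)
  k2: at (u, v) = (-0.475000, -1.006250), (du/dtau, dv/dtau) = (0.483564, -0.128779); Gamma_uuu = 0.581721, Gamma_uuv = -2.193889, Gamma_uvv = -7.198970, Gamma_vuu = 0.541550, Gamma_vuv = 0.810653, Gamma_vvv = 2.486225; k2 = (0.483564, -0.128779, -0.289878, -0.066901)
  k3: at (u, v) = (-0.475822, -1.006439), (du/dtau, dv/dtau) = (0.485506, -0.128345); Gamma_uuu = 0.583832, Gamma_uuv = -2.197222, Gamma_uvv = -7.214692, Gamma_vuu = 0.541875, Gamma_vuv = 0.811349, Gamma_vvv = 2.490340; k3 = (0.485506, -0.128345, -0.292603, -0.067637)
  k4: at (u, v) = (-0.451449, -1.012835), (du/dtau, dv/dtau) = (0.470740, -0.131764); Gamma_uuu = 0.478483, Gamma_uuv = -2.192830, Gamma_uvv = -6.820912, Gamma_vuu = 0.553711, Gamma_vuv = 0.846371, Gamma_vvv = 2.462977; k4 = (0.470740, -0.131764, -0.259634, -0.060467)
  Y <- Y + (h/6)(k1 + 2k2 + 2k3 + k4): u = -0.4515, v = -1.0129, du/dtau = 0.4708, dv/dtau = -0.1318
step 2:
  k1: at (u, v) = (-0.451519, -1.012850), (du/dtau, dv/dtau) = (0.470778, -0.131752); Gamma_uuu = 0.478643, Gamma_uuv = -2.193105, Gamma_uvv = -6.822094, Gamma_vuu = 0.553740, Gamma_vuv = 0.846437, Gamma_vvv = 2.463314; k1 = (0.470778, -0.131752, -0.259720, -0.060484)
  k2: at (u, v) = (-0.427980, -1.019438), (du/dtau, dv/dtau) = (0.457792, -0.134776); Gamma_uuu = 0.381130, Gamma_uuv = -2.188272, Gamma_uvv = -6.482700, Gamma_vuu = 0.567103, Gamma_vuv = 0.878951, Gamma_vvv = 2.437608; k2 = (0.457792, -0.134776, -0.232149, -0.054666)
  k3: at (u, v) = (-0.428629, -1.019589), (du/dtau, dv/dtau) = (0.459171, -0.134485); Gamma_uuu = 0.382468, Gamma_uuv = -2.190835, Gamma_uvv = -6.492665, Gamma_vuu = 0.567397, Gamma_vuv = 0.879655, Gamma_vvv = 2.440715; k3 = (0.459171, -0.134485, -0.233786, -0.055132)
  k4: at (u, v) = (-0.405602, -1.026299), (du/dtau, dv/dtau) = (0.447399, -0.137265); Gamma_uuu = 0.291050, Gamma_uuv = -2.185092, Gamma_uvv = -6.193466, Gamma_vuu = 0.581914, Gamma_vuv = 0.909864, Gamma_vvv = 2.415666; k4 = (0.447399, -0.137265, -0.209946, -0.050241)
  Y <- Y + (h/6)(k1 + 2k2 + 2k3 + k4): u = -0.4057, v = -1.0263, du/dtau = 0.4474, dv/dtau = -0.1373
step 3:
  k1: at (u, v) = (-0.405650, -1.026309), (du/dtau, dv/dtau) = (0.447419, -0.137258); Gamma_uuu = 0.291144, Gamma_uuv = -2.185275, Gamma_uvv = -6.194137, Gamma_vuu = 0.581936, Gamma_vuv = 0.909917, Gamma_vvv = 2.415887; k1 = (0.447419, -0.137258, -0.209990, -0.050250)
  k2: at (u, v) = (-0.383279, -1.033172), (du/dtau, dv/dtau) = (0.436920, -0.139770); Gamma_uuu = 0.205515, Gamma_uuv = -2.179835, Gamma_uvv = -5.932098, Gamma_vuu = 0.597449, Gamma_vuv = 0.938290, Gamma_vvv = 2.392675; k2 = (0.436920, -0.139770, -0.189583, -0.046195)
  k3: at (u, v) = (-0.383804, -1.033298), (du/dtau, dv/dtau) = (0.437940, -0.139567); Gamma_uuu = 0.206378, Gamma_uuv = -2.181838, Gamma_uvv = -5.938684, Gamma_vuu = 0.597735, Gamma_vuv = 0.938968, Gamma_vvv = 2.395070; k3 = (0.437940, -0.139567, -0.190619, -0.046511)
  k4: at (u, v) = (-0.361856, -1.040266), (du/dtau, dv/dtau) = (0.428357, -0.141909); Gamma_uuu = 0.125385, Gamma_uuv = -2.176266, Gamma_uvv = -5.705217, Gamma_vuu = 0.614010, Gamma_vuv = 0.965611, Gamma_vvv = 2.372908; k4 = (0.428357, -0.141909, -0.172695, -0.043056)
  Y <- Y + (h/6)(k1 + 2k2 + 2k3 + k4): u = -0.3619, v = -1.0403, du/dtau = 0.4284, dv/dtau = -0.1419

Answer: u = -0.3619, v = -1.0403, du/dtau = 0.4284, dv/dtau = -0.1419


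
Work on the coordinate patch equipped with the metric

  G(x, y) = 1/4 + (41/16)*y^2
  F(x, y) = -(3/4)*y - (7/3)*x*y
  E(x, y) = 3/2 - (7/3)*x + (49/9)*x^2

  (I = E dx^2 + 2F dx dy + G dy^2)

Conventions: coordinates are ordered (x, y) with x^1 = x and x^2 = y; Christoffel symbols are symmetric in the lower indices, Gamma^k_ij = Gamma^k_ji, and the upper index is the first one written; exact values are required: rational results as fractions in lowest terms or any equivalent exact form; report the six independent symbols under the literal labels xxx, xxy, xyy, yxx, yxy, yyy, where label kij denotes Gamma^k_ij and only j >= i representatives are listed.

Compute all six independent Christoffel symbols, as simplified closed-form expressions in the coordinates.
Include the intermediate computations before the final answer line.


E = 3/2 - (7/3)*x + (49/9)*x^2; F = -(3/4)*y - (7/3)*x*y; G = 1/4 + (41/16)*y^2
Gamma^k_ij = (1/2) g^{kl} (d_i g_jl + d_j g_il - d_l g_ij), with g^inv = (1/(EG-F^2)) [[G, -F], [-F, E]]
first partials: E_x = -7/3 + (98/9)*x, E_y = 0, F_x = -(7/3)*y, F_y = -3/4 - (7/3)*x, G_x = 0, G_y = (41/8)*y
D = EG - F^2 = 3/8 - (7/12)*x + (105/32)*y^2 + (49/36)*x^2 - (455/48)*x*y^2 + (1225/144)*x^2*y^2
expanded: Gamma^x_xx = (G E_x - 2F F_x + F E_y)/(2D), Gamma^x_xy = (G E_y - F G_x)/(2D), Gamma^x_yy = (2G F_y - G G_x - F G_y)/(2D), Gamma^y_xx = (2E F_x - E E_y - F E_x)/(2D), Gamma^y_xy = (E G_x - F E_y)/(2D), Gamma^y_yy = (E G_y - 2F F_y + F G_x)/(2D); substitute and cancel common factors

Answer: Gamma_xxx = (2450*x*y^2 + 392*x - 1365*y^2 - 84)/(2450*x^2*y^2 + 392*x^2 - 2730*x*y^2 - 168*x + 945*y^2 + 108), Gamma_xxy = 0, Gamma_xyy = (-168*x - 54)/(2450*x^2*y^2 + 392*x^2 - 2730*x*y^2 - 168*x + 945*y^2 + 108), Gamma_yxx = (1960*x*y - 1260*y)/(2450*x^2*y^2 + 392*x^2 - 2730*x*y^2 - 168*x + 945*y^2 + 108), Gamma_yxy = 0, Gamma_yyy = (2450*x^2*y - 2730*x*y + 945*y)/(2450*x^2*y^2 + 392*x^2 - 2730*x*y^2 - 168*x + 945*y^2 + 108)


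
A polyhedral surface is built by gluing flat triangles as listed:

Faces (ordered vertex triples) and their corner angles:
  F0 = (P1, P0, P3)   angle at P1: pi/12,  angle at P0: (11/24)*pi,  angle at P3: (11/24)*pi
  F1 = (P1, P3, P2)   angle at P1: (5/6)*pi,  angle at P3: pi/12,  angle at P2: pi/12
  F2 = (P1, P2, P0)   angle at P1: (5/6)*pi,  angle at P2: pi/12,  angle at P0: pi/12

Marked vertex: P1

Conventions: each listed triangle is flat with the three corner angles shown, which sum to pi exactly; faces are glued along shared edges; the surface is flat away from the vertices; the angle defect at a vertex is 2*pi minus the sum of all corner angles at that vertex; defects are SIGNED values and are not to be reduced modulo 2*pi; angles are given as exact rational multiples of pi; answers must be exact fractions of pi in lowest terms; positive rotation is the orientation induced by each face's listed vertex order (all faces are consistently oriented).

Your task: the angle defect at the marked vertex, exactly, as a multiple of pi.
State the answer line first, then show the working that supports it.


Answer: defect(P1) = pi/4

Sum of corner angles at P1: (7/4)*pi
defect = 2*pi - (7/4)*pi


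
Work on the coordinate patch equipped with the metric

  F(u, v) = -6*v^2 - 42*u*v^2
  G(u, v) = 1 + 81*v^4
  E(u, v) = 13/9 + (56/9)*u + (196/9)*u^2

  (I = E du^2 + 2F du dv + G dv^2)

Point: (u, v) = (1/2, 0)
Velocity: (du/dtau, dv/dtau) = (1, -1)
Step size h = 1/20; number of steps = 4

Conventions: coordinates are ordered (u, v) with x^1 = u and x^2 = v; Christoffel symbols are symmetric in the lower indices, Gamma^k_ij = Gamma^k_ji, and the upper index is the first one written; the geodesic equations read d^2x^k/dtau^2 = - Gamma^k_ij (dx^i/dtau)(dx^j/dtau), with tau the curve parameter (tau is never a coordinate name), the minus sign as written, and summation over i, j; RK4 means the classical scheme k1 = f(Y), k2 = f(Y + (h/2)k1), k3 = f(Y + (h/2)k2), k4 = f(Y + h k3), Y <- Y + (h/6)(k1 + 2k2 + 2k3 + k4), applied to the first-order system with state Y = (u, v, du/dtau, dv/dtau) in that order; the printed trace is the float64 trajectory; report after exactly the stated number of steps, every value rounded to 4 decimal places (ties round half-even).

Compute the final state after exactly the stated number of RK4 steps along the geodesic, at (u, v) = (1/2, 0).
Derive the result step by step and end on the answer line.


f(Y) = (du/dtau, dv/dtau, -Gamma^u_ij Y'^i Y'^j, -Gamma^v_ij Y'^i Y'^j) with the Gammas evaluated at the stage position; h = 0.050000; intermediate values shown to 6 dp
step 0: u = 0.5000, v = 0.0000, du/dtau = 1.0000, dv/dtau = -1.0000
step 1:
  k1: at (u, v) = (0.500000, 0.000000), (du/dtau, dv/dtau) = (1.000000, -1.000000); Gamma_uuu = 1.400000, Gamma_uuv = 0.000000, Gamma_uvv = 0.000000, Gamma_vuu = 0.000000, Gamma_vuv = 0.000000, Gamma_vvv = 0.000000; k1 = (1.000000, -1.000000, -1.400000, 0.000000)
  k2: at (u, v) = (0.525000, -0.025000), (du/dtau, dv/dtau) = (0.965000, -1.000000); Gamma_uuu = 1.357563, Gamma_uuv = 0.000000, Gamma_uvv = 0.130908, Gamma_vuu = -0.002450, Gamma_vuv = 0.000000, Gamma_vvv = -0.000236; k2 = (0.965000, -1.000000, -1.395104, 0.002518)
  k3: at (u, v) = (0.524125, -0.025000), (du/dtau, dv/dtau) = (0.965122, -0.999937); Gamma_uuu = 1.359011, Gamma_uuv = 0.000000, Gamma_uvv = 0.131047, Gamma_vuu = -0.002456, Gamma_vuv = 0.000000, Gamma_vvv = -0.000237; k3 = (0.965122, -0.999937, -1.396897, 0.002524)
  k4: at (u, v) = (0.548256, -0.049997), (du/dtau, dv/dtau) = (0.930155, -0.999874); Gamma_uuu = 1.319979, Gamma_uuv = 0.000000, Gamma_uvv = 0.254551, Gamma_vuu = -0.009207, Gamma_vuv = 0.000000, Gamma_vvv = -0.001776; k4 = (0.930155, -0.999874, -1.396517, 0.009741)
  Y <- Y + (h/6)(k1 + 2k2 + 2k3 + k4): u = 0.5483, v = -0.0500, du/dtau = 0.9302, dv/dtau = -0.9998
step 2:
  k1: at (u, v) = (0.548253, -0.049998), (du/dtau, dv/dtau) = (0.930162, -0.999835); Gamma_uuu = 1.319983, Gamma_uuv = 0.000000, Gamma_uvv = 0.254557, Gamma_vuu = -0.009208, Gamma_vuv = 0.000000, Gamma_vvv = -0.001776; k1 = (0.930162, -0.999835, -1.396525, 0.009742)
  k2: at (u, v) = (0.571507, -0.074994), (du/dtau, dv/dtau) = (0.895249, -0.999591); Gamma_uuu = 1.284014, Gamma_uuv = 0.000000, Gamma_uvv = 0.371416, Gamma_vuu = -0.019496, Gamma_vuv = 0.000000, Gamma_vvv = -0.005639; k2 = (0.895249, -0.999591, -1.400212, 0.021260)
  k3: at (u, v) = (0.570635, -0.074988), (du/dtau, dv/dtau) = (0.895157, -0.999303); Gamma_uuu = 1.285324, Gamma_uuv = 0.000000, Gamma_uvv = 0.371765, Gamma_vuu = -0.019536, Gamma_vuv = 0.000000, Gamma_vvv = -0.005651; k3 = (0.895157, -0.999303, -1.401185, 0.021297)
  k4: at (u, v) = (0.593011, -0.099963), (du/dtau, dv/dtau) = (0.860103, -0.998770); Gamma_uuu = 1.251920, Gamma_uuv = 0.000000, Gamma_uvv = 0.482705, Gamma_vuu = -0.032786, Gamma_vuv = 0.000000, Gamma_vvv = -0.012641; k4 = (0.860103, -0.998770, -1.407660, 0.036865)
  Y <- Y + (h/6)(k1 + 2k2 + 2k3 + k4): u = 0.5930, v = -0.1000, du/dtau = 0.8601, dv/dtau = -0.9987
step 3:
  k1: at (u, v) = (0.593012, -0.099968), (du/dtau, dv/dtau) = (0.860104, -0.998737); Gamma_uuu = 1.251918, Gamma_uuv = 0.000000, Gamma_uvv = 0.482727, Gamma_vuu = -0.032789, Gamma_vuv = 0.000000, Gamma_vvv = -0.012643; k1 = (0.860104, -0.998737, -1.407652, 0.036868)
  k2: at (u, v) = (0.614515, -0.124936), (du/dtau, dv/dtau) = (0.824913, -0.997815); Gamma_uuu = 1.220707, Gamma_uuv = 0.000000, Gamma_uvv = 0.588255, Gamma_vuu = -0.048519, Gamma_vuv = 0.000000, Gamma_vvv = -0.023381; k2 = (0.824913, -0.997815, -1.416356, 0.056296)
  k3: at (u, v) = (0.613635, -0.124913), (du/dtau, dv/dtau) = (0.824695, -0.997330); Gamma_uuu = 1.221914, Gamma_uuv = 0.000000, Gamma_uvv = 0.588728, Gamma_vuu = -0.048606, Gamma_vuv = 0.000000, Gamma_vvv = -0.023419; k3 = (0.824695, -0.997330, -1.416639, 0.056352)
  k4: at (u, v) = (0.634247, -0.149834), (du/dtau, dv/dtau) = (0.789272, -0.995920); Gamma_uuu = 1.192456, Gamma_uuv = 0.000000, Gamma_uvv = 0.689159, Gamma_vuu = -0.066439, Gamma_vuv = 0.000000, Gamma_vvv = -0.038397; k4 = (0.789272, -0.995920, -1.426387, 0.079472)
  Y <- Y + (h/6)(k1 + 2k2 + 2k3 + k4): u = 0.6343, v = -0.1498, du/dtau = 0.7893, dv/dtau = -0.9959
step 4:
  k1: at (u, v) = (0.634251, -0.149842), (du/dtau, dv/dtau) = (0.789271, -0.995890); Gamma_uuu = 1.192450, Gamma_uuv = 0.000000, Gamma_uvv = 0.689193, Gamma_vuu = -0.066445, Gamma_vuv = 0.000000, Gamma_vvv = -0.038403; k1 = (0.789271, -0.995890, -1.426374, 0.079480)
  k2: at (u, v) = (0.653982, -0.174740), (du/dtau, dv/dtau) = (0.753611, -0.993903); Gamma_uuu = 1.164393, Gamma_uuv = 0.000000, Gamma_uvv = 0.784796, Gamma_vuu = -0.086049, Gamma_vuv = 0.000000, Gamma_vvv = -0.057997; k2 = (0.753611, -0.993903, -1.436549, 0.106162)
  k3: at (u, v) = (0.653091, -0.174690), (du/dtau, dv/dtau) = (0.753357, -0.993236); Gamma_uuu = 1.165515, Gamma_uuv = 0.000000, Gamma_uvv = 0.785329, Gamma_vuu = -0.086180, Gamma_vuv = 0.000000, Gamma_vvv = -0.058068; k3 = (0.753357, -0.993236, -1.436225, 0.106196)
  k4: at (u, v) = (0.671918, -0.199504), (du/dtau, dv/dtau) = (0.717459, -0.990580); Gamma_uuu = 1.138480, Gamma_uuv = 0.000000, Gamma_uvv = 0.876079, Gamma_vuu = -0.107257, Gamma_vuv = 0.000000, Gamma_vvv = -0.082536; k4 = (0.717459, -0.990580, -1.445682, 0.136199)
  Y <- Y + (h/6)(k1 + 2k2 + 2k3 + k4): u = 0.6719, v = -0.1995, du/dtau = 0.7175, dv/dtau = -0.9906

Answer: u = 0.6719, v = -0.1995, du/dtau = 0.7175, dv/dtau = -0.9906


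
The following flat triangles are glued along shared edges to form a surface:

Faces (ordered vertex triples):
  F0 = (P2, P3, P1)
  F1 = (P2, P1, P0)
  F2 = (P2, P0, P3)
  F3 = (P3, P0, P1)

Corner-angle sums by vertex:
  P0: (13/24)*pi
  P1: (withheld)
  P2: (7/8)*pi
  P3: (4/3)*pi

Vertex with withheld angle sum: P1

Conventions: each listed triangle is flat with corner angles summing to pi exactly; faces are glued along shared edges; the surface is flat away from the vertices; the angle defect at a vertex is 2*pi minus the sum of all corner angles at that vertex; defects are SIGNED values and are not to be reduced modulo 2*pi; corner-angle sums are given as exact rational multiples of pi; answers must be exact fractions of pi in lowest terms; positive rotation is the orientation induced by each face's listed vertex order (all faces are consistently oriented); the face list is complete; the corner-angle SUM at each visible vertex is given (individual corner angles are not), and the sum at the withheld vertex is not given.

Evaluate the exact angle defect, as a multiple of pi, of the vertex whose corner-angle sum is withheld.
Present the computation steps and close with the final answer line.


V = 4, E = 6, F = 4; chi = V - E + F = 2
Gauss-Bonnet: total defect = 2*pi*chi = 4*pi; visible defects sum to (13/4)*pi

Answer: defect(P1) = (3/4)*pi


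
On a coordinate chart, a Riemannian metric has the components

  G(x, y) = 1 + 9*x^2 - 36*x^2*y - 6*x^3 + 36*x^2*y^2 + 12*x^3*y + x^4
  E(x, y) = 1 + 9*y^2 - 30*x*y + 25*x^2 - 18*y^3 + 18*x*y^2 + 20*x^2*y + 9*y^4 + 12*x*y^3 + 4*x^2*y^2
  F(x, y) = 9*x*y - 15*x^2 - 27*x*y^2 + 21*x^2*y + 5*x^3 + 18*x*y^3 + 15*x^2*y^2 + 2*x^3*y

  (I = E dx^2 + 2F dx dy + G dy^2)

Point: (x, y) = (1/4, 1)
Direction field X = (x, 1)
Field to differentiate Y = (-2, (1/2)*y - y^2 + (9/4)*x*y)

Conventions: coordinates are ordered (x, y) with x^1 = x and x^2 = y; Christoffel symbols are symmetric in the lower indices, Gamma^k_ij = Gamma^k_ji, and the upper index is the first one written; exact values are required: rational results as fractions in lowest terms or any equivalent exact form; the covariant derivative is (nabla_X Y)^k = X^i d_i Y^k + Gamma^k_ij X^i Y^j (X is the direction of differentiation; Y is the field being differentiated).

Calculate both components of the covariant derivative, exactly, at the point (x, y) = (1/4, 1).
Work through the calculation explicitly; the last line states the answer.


E = 65/16, F = 91/64, G = 425/256 at the point
E_x = 49/2, E_y = 49/4, F_x = 189/16, F_y = 175/32, G_x = 91/16, G_y = 39/16
EG - F^2 = 1209/256;  g^inv = (256/1209) * [[425/256, -91/64], [-91/64, 65/16]]
first-kind symbols [ij,l] = (1/2)(d_i g_jl + d_j g_il - d_l g_ij): [xx,x] = E_x/2 = 49/4, [xx,y] = F_x - E_y/2 = 91/16, [xy,x] = E_y/2 = 49/8, [xy,y] = G_x/2 = 91/32, [yy,x] = F_y - G_x/2 = 21/8, [yy,y] = G_y/2 = 39/32
Gamma^x_ij = (G*[ij,x] - F*[ij,y])/(EG - F^2), Gamma^y_ij = (E*[ij,y] - F*[ij,x])/(EG - F^2)
Gamma_xxx = 3136/1209, Gamma_xxy = 1568/1209, Gamma_xyy = 224/403, Gamma_yxx = 112/93, Gamma_yxy = 56/93, Gamma_yyy = 8/31
X = (1/4, 1), Y = (-2, 1/16) at the point

Answer: (nabla_X Y)^x = -9275/2418, (nabla_X Y)^y = -401/186


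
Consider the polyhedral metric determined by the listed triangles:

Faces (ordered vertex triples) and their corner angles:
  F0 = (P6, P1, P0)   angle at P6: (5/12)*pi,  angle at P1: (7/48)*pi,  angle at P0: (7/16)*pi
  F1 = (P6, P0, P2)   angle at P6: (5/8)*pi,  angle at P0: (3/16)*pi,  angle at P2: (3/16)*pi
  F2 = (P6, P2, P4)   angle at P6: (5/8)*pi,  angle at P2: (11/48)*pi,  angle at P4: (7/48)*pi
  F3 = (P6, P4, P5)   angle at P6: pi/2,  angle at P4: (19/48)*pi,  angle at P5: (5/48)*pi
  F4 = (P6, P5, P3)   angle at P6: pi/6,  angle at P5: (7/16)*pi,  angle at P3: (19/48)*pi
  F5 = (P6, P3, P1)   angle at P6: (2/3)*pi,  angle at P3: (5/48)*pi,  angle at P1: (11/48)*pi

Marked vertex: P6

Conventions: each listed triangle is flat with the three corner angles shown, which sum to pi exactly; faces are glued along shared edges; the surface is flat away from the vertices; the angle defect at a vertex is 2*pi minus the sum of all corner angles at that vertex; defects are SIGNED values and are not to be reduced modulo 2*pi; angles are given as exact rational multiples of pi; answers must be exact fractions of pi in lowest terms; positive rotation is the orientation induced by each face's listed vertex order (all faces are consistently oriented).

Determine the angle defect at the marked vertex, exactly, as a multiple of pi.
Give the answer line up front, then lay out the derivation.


Answer: defect(P6) = -pi

Sum of corner angles at P6: 3*pi
defect = 2*pi - 3*pi


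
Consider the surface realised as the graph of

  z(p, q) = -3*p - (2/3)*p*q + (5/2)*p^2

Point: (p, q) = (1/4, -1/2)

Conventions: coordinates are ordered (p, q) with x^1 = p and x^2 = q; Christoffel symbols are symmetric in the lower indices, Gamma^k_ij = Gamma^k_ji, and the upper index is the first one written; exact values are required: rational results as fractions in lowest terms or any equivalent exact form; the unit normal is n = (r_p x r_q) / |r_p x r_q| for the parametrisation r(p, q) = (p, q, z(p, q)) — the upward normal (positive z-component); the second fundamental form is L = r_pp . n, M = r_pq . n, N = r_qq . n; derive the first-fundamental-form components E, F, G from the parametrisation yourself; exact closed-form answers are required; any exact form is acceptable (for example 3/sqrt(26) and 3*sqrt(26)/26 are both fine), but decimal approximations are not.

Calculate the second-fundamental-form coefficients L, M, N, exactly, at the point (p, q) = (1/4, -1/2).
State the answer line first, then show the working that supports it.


Answer: L = 60*sqrt(437)/437, M = -8*sqrt(437)/437, N = 0

z_p = -17/12, z_q = -1/6, z_pp = 5, z_pq = -2/3, z_qq = 0
E = 433/144, F = 17/72, G = 37/36; answer radicand W^2 = 437/144
unnormalised second-form numerators: l = 5, m = -2/3, n = 0; L = l/sqrt(437/144), and similarly M = m/sqrt(W^2), N = n/sqrt(W^2)


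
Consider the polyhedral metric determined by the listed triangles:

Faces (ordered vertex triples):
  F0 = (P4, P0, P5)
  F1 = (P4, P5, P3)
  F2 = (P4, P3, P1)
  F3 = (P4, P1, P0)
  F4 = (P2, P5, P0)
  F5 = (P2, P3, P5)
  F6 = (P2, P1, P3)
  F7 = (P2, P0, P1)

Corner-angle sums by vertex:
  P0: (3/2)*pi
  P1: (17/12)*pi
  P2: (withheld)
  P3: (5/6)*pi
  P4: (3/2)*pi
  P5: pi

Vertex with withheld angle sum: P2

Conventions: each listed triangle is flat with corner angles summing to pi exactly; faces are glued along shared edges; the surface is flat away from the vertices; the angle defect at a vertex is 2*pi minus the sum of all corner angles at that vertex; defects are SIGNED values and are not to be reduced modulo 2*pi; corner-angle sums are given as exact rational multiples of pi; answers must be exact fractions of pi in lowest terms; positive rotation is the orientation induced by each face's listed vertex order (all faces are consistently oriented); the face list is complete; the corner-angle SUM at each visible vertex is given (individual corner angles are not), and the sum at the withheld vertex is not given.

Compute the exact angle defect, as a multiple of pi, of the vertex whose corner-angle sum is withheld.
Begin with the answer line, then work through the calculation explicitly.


Answer: defect(P2) = pi/4

V = 6, E = 12, F = 8; chi = V - E + F = 2
Gauss-Bonnet: total defect = 2*pi*chi = 4*pi; visible defects sum to (15/4)*pi


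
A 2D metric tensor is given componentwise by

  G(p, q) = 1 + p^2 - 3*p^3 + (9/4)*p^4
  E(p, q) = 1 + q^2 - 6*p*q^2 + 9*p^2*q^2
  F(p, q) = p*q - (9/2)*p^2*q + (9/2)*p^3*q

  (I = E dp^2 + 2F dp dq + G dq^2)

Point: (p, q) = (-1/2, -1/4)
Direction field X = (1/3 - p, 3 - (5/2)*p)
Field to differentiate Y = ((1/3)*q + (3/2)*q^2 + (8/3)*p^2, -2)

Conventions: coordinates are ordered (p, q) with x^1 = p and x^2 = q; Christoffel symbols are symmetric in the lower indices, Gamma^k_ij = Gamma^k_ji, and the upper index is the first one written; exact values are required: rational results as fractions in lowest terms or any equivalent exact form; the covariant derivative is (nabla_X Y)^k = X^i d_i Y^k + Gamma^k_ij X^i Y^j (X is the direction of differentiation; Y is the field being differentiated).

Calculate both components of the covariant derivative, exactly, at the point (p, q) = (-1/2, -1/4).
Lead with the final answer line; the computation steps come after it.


Answer: (nabla_X Y)^p = -3675/736, (nabla_X Y)^q = -9275/6624

E = 89/64, F = 35/64, G = 113/64 at the point
E_p = -15/16, E_q = -25/8, F_p = -71/32, F_q = -35/16, G_p = -35/8, G_q = 0
EG - F^2 = 69/32;  g^inv = (32/69) * [[113/64, -35/64], [-35/64, 89/64]]
first-kind symbols [ij,l] = (1/2)(d_i g_jl + d_j g_il - d_l g_ij): [pp,p] = E_p/2 = -15/32, [pp,q] = F_p - E_q/2 = -21/32, [pq,p] = E_q/2 = -25/16, [pq,q] = G_p/2 = -35/16, [qq,p] = F_q - G_p/2 = 0, [qq,q] = G_q/2 = 0
Gamma^p_ij = (G*[ij,p] - F*[ij,q])/(EG - F^2), Gamma^q_ij = (E*[ij,q] - F*[ij,p])/(EG - F^2)
Gamma_ppp = -5/23, Gamma_ppq = -50/69, Gamma_pqq = 0, Gamma_qpp = -7/23, Gamma_qpq = -70/69, Gamma_qqq = 0
X = (5/6, 17/4), Y = (65/96, -2) at the point


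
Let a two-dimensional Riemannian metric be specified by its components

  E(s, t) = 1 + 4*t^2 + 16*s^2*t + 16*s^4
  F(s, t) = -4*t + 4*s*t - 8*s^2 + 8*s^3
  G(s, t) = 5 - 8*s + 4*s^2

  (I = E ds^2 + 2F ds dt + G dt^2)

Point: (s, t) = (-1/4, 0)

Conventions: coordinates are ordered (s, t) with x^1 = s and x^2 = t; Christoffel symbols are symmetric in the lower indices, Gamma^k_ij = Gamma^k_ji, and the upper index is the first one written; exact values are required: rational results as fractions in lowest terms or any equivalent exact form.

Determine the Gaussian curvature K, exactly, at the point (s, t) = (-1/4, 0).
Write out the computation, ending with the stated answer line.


E = 17/16, F = -5/8, G = 29/4, EG - F^2 = 117/16 at the point
E_s = -1, E_t = 1, F_s = 11/2, F_t = -5, G_s = -10, G_t = 0
E_tt = 8, F_st = 4, G_ss = 8
K follows from Brioschi's formula, (det M1 - det M2)/(EG - F^2)^2.
M1 = [[-E_tt/2 + F_st - G_ss/2, E_s/2, F_s - E_t/2], [F_t - G_s/2, E, F], [G_t/2, F, G]] = [[-4, -1/2, 5], [0, 17/16, -5/8], [0, -5/8, 29/4]]; det M1 = -117/4
M2 = [[0, E_t/2, G_s/2], [E_t/2, E, F], [G_s/2, F, G]] = [[0, 1/2, -5], [1/2, 17/16, -5/8], [-5, -5/8, 29/4]]; det M2 = -101/4
det M1 - det M2 = -4; K = -4 / (117/16)^2 = -1024/13689

Answer: K = -1024/13689


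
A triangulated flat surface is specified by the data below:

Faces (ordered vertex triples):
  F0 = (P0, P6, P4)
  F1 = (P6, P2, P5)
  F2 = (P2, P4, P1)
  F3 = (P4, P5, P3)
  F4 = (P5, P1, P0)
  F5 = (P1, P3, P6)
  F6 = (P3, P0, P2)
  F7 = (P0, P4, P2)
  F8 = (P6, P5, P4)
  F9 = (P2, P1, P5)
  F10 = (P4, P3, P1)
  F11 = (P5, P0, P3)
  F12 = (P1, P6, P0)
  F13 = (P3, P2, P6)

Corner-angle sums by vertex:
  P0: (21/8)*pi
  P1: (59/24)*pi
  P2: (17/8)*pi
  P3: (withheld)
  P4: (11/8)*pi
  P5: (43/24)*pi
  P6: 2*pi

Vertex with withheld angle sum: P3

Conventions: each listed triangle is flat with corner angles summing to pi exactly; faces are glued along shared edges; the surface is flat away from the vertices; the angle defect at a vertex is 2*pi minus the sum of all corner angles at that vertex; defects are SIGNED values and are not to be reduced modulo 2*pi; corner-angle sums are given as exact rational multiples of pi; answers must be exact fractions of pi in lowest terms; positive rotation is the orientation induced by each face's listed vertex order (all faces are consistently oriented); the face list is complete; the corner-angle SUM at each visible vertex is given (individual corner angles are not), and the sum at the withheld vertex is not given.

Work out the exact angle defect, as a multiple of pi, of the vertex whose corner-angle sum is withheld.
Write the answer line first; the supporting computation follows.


Answer: defect(P3) = (3/8)*pi

V = 7, E = 21, F = 14; chi = V - E + F = 0
Gauss-Bonnet: total defect = 2*pi*chi = 0; visible defects sum to (-3/8)*pi
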